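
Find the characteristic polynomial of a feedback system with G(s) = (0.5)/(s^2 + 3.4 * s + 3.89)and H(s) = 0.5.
Characteristic poly = G_den * H_den + G_num * H_num = (s^2 + 3.4*s + 3.89) + (0.25) = s^2 + 3.4*s + 4.14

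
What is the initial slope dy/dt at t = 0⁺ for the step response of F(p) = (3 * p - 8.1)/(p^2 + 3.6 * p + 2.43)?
IVT: y'(0⁺) = lim_{p→∞} p²·Y(p) = lim_{p→∞} p·F(p).
deg(num) = 1, deg(den) = 2, relative degree = 1, so p·F(p) → (leading num)/(leading den) = 3/1 = 3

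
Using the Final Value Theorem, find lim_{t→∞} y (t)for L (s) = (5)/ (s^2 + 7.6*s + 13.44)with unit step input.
FVT: lim_{t→∞} y(t) = lim_{s→0} s*Y(s) where Y(s) = L(s)/s.
= lim_{s→0} L(s) = L(0) = num(0)/den(0) = 5/13.44 = 0.372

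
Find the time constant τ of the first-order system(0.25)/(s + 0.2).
First-order system: τ = -1/pole. Pole = -0.2. τ = -1/(-0.2) = 5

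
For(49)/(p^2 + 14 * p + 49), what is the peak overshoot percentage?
Standard form: ωn²/(p²+2ζωn·p+ωn²) → ωn = 7, ζ = 1.
ζ ≥ 1, so the response is non-oscillatory: peak overshoot = 0%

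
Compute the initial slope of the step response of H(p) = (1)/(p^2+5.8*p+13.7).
IVT: y'(0⁺) = lim_{p→∞} p²·Y(p) = lim_{p→∞} p·H(p).
deg(num) = 0, deg(den) = 2, relative degree = 2 ≥ 2, so p·H(p) → 0. Initial slope = 0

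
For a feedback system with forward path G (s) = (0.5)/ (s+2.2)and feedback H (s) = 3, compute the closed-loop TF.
Closed-loop T = G/(1+GH).
Numerator: G_num * H_den = 0.5.
Denominator: G_den * H_den + G_num * H_num = (s + 2.2) + (1.5) = s + 3.7.
T(s) = (0.5)/(s + 3.7)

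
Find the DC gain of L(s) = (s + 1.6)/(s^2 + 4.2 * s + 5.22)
DC gain = L(0) = num(0)/den(0) = 1.6/5.22 = 0.3065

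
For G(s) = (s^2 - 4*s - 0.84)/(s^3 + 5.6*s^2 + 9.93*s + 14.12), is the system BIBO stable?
Denominator: s^3 + 5.6*s^2 + 9.93*s + 14.12 = (s + 4)(s^2 + 1.6*s + 3.53). Poles: -0.8 + 1.7j, -0.8 - 1.7j, -4. All Re(p)<0: Yes (stable)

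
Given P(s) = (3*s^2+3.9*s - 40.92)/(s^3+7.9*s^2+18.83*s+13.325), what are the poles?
Set denominator = 0: s^3 + 7.9*s^2 + 18.83*s + 13.325 = (s + 2.5)(s + 4.1)(s + 1.3) = 0 → Poles: -1.3, -2.5, -4.1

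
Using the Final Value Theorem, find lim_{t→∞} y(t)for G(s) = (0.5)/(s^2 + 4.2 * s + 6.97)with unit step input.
FVT: lim_{t→∞} y(t) = lim_{s→0} s*Y(s) where Y(s) = G(s)/s.
= lim_{s→0} G(s) = G(0) = num(0)/den(0) = 0.5/6.97 = 0.07174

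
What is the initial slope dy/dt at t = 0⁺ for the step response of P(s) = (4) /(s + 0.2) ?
IVT: y'(0⁺) = lim_{s→∞} s²·Y(s) = lim_{s→∞} s·P(s).
deg(num) = 0, deg(den) = 1, relative degree = 1, so s·P(s) → (leading num)/(leading den) = 4/1 = 4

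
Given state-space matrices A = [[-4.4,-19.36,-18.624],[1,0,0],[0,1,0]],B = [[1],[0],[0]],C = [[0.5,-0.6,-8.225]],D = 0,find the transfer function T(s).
T(s) = C(sI - A)⁻¹B + D.
Characteristic polynomial det(sI - A) = s^3 + 4.4*s^2 + 19.36*s + 18.624.
Numerator from C·adj(sI-A)·B + D·det(sI-A) = 0.5*s^2 - 0.6*s - 8.225.
T(s) = (0.5*s^2 - 0.6*s - 8.225)/(s^3 + 4.4*s^2 + 19.36*s + 18.624)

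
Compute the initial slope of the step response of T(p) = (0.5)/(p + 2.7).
IVT: y'(0⁺) = lim_{p→∞} p²·Y(p) = lim_{p→∞} p·T(p).
deg(num) = 0, deg(den) = 1, relative degree = 1, so p·T(p) → (leading num)/(leading den) = 0.5/1 = 0.5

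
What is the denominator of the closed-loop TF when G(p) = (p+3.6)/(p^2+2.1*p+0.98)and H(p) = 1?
Characteristic poly = G_den * H_den + G_num * H_num = (p^2 + 2.1*p + 0.98) + (p + 3.6) = p^2 + 3.1*p + 4.58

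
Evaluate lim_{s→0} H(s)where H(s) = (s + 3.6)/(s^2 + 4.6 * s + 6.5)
DC gain = H(0) = num(0)/den(0) = 3.6/6.5 = 0.5538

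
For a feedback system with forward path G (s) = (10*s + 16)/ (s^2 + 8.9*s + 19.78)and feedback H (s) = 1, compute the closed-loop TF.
Closed-loop T = G/(1+GH).
Numerator: G_num * H_den = 10*s + 16.
Denominator: G_den * H_den + G_num * H_num = (s^2 + 8.9*s + 19.78) + (10*s + 16) = s^2 + 18.9*s + 35.78.
T(s) = (10*s + 16)/(s^2 + 18.9*s + 35.78)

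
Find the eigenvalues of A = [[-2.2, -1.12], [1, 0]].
Eigenvalues solve det(λI - A) = 0.
Characteristic polynomial: λ^2 + 2.2*λ + 1.12 = 0.
Factor: (λ + 1.4)(λ + 0.8) = 0.
Roots: -0.8, -1.4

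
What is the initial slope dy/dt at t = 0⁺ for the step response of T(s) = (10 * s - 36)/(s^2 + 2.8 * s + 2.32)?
IVT: y'(0⁺) = lim_{s→∞} s²·Y(s) = lim_{s→∞} s·T(s).
deg(num) = 1, deg(den) = 2, relative degree = 1, so s·T(s) → (leading num)/(leading den) = 10/1 = 10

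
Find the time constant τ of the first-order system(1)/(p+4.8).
First-order system: τ = -1/pole. Pole = -4.8. τ = -1/(-4.8) = 0.2083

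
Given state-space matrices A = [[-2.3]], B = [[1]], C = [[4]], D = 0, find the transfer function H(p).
H(p) = C(pI - A)⁻¹B + D.
Characteristic polynomial det(pI - A) = p + 2.3.
Numerator from C·adj(pI-A)·B + D·det(pI-A) = 4.
H(p) = (4)/(p + 2.3)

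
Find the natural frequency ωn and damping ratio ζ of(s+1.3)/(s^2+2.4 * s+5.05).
Underdamped: complex pole -1.2 + 1.9j. ωn = |pole| = 2.247, ζ = -Re(pole)/ωn = 0.534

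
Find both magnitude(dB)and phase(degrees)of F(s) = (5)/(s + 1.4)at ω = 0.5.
Substitute s = j*0.5: F(j0.5) = 3.16742 - 1.13122j.
|F| = 20*log₁₀(sqrt(Re²+Im²)) = 10.54 dB.
∠F = atan2(Im, Re) = -19.65°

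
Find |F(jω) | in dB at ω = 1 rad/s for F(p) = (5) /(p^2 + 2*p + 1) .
Substitute p = j*1: F(j1) = 0 - 2.5j.
|F(j1)| = sqrt(Re² + Im²) = 2.5.
20*log₁₀(2.5) = 7.96 dB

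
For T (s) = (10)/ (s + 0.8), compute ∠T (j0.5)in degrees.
Substitute s = j*0.5: T(j0.5) = 8.98876 - 5.61798j.
∠T(j0.5) = atan2(Im, Re) = atan2(-5.61798, 8.98876) = -32.01°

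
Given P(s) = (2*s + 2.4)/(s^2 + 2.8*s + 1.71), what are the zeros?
Set numerator = 0: 2*s + 2.4 = 0 → Zeros: -1.2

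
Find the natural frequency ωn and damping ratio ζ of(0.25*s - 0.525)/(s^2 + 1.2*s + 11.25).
Underdamped: complex pole -0.6 + 3.3j. ωn = |pole| = 3.354, ζ = -Re(pole)/ωn = 0.1789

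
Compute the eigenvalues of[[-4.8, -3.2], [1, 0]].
Eigenvalues solve det(λI - A) = 0.
Characteristic polynomial: λ^2 + 4.8*λ + 3.2 = 0.
Factor: (λ + 4)(λ + 0.8) = 0.
Roots: -0.8, -4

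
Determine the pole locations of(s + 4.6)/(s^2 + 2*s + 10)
Set denominator = 0: s^2 + 2*s + 10 = 0 → Poles: -1 + 3j, -1 - 3j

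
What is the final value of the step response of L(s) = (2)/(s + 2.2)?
FVT: lim_{t→∞} y(t) = lim_{s→0} s*Y(s) where Y(s) = L(s)/s.
= lim_{s→0} L(s) = L(0) = num(0)/den(0) = 2/2.2 = 0.9091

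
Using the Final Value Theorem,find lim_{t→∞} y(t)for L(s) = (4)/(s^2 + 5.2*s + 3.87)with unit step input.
FVT: lim_{t→∞} y(t) = lim_{s→0} s*Y(s) where Y(s) = L(s)/s.
= lim_{s→0} L(s) = L(0) = num(0)/den(0) = 4/3.87 = 1.034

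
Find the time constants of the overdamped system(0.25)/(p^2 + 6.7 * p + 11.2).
Overdamped: real poles at -3.2, -3.5. τ = -1/pole → τ₁ = 0.3125, τ₂ = 0.2857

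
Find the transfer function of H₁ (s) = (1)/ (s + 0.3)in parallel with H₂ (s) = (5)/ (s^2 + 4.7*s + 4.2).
Parallel: H = H₁ + H₂ = (n₁·d₂ + n₂·d₁)/(d₁·d₂).
n₁·d₂ = s^2 + 4.7*s + 4.2. n₂·d₁ = 5*s + 1.5. Sum = s^2 + 9.7*s + 5.7. d₁·d₂ = s^3 + 5*s^2 + 5.61*s + 1.26.
H(s) = (s^2 + 9.7*s + 5.7)/(s^3 + 5*s^2 + 5.61*s + 1.26)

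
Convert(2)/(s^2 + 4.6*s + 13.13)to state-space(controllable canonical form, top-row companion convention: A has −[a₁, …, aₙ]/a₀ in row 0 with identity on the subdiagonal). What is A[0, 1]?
Reachable canonical form for den = s^2 + 4.6*s + 13.13: top row of A = -[a₁,a₂,...,aₙ]/a₀, ones on the subdiagonal, zeros elsewhere.
A = [[-4.6, -13.13], [1, 0]].
A[0,1] = -13.13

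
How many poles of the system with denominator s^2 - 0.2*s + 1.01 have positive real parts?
Poles: 0.1 + 1j, 0.1 - 1j. RHP poles (Re>0): 2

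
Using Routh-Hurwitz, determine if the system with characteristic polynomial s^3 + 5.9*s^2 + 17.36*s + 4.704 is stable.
Routh array:
s^3: [1, 17.36]; s^2: [5.9, 4.704]; s^1: [16.5627]; s^0: [4.704]
First column: [1, 5.9, 16.5627, 4.704]. Sign changes = 0.
Yes, stable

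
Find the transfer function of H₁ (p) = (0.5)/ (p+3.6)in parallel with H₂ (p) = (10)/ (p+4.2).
Parallel: H = H₁ + H₂ = (n₁·d₂ + n₂·d₁)/(d₁·d₂).
n₁·d₂ = 0.5*p + 2.1. n₂·d₁ = 10*p + 36. Sum = 10.5*p + 38.1. d₁·d₂ = p^2 + 7.8*p + 15.12.
H(p) = (10.5*p + 38.1)/(p^2 + 7.8*p + 15.12)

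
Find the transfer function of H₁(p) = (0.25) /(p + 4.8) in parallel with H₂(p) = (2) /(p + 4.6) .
Parallel: H = H₁ + H₂ = (n₁·d₂ + n₂·d₁)/(d₁·d₂).
n₁·d₂ = 0.25*p + 1.15. n₂·d₁ = 2*p + 9.6. Sum = 2.25*p + 10.75. d₁·d₂ = p^2 + 9.4*p + 22.08.
H(p) = (2.25*p + 10.75)/(p^2 + 9.4*p + 22.08)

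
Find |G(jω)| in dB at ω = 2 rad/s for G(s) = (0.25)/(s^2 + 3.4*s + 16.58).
Substitute s = j*2: G(j2) = 0.0153792 - 0.0083131j.
|G(j2)| = sqrt(Re² + Im²) = 0.01748.
20*log₁₀(0.01748) = -35.15 dB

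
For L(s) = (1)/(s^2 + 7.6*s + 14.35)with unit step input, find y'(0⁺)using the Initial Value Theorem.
IVT: y'(0⁺) = lim_{s→∞} s²·Y(s) = lim_{s→∞} s·L(s).
deg(num) = 0, deg(den) = 2, relative degree = 2 ≥ 2, so s·L(s) → 0. Initial slope = 0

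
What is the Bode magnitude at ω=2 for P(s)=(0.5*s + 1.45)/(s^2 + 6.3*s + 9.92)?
Substitute s = j*2: P(j2) = 0.109305 - 0.0637234j.
|P(j2)| = sqrt(Re² + Im²) = 0.1265.
20*log₁₀(0.1265) = -17.96 dB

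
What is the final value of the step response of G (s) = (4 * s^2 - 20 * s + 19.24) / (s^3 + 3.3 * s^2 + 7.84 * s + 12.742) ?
FVT: lim_{t→∞} y(t) = lim_{s→0} s*Y(s) where Y(s) = G(s)/s.
= lim_{s→0} G(s) = G(0) = num(0)/den(0) = 19.24/12.742 = 1.51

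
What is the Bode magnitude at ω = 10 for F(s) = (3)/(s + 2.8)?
Substitute s = j*10: F(j10) = 0.0778932 - 0.27819j.
|F(j10)| = sqrt(Re² + Im²) = 0.2889.
20*log₁₀(0.2889) = -10.79 dB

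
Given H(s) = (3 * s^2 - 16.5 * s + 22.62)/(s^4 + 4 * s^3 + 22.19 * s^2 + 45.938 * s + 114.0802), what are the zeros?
Set numerator = 0: 3*s^2 - 16.5*s + 22.62 = 3*(s - 2.9)(s - 2.6) = 0 → Zeros: 2.6, 2.9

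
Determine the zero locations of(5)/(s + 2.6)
Numerator is a nonzero constant (5) → Zeros: none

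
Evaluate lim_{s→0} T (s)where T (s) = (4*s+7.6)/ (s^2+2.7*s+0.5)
DC gain = T(0) = num(0)/den(0) = 7.6/0.5 = 15.2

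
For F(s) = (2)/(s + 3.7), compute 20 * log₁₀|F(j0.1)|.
Substitute s = j*0.1: F(j0.1) = 0.540146 - 0.0145985j.
|F(j0.1)| = sqrt(Re² + Im²) = 0.5403.
20*log₁₀(0.5403) = -5.35 dB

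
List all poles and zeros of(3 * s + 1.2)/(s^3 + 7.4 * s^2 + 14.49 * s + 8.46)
Set denominator = 0: s^3 + 7.4*s^2 + 14.49*s + 8.46 = (s + 1.5)(s + 1.2)(s + 4.7) = 0 → Poles: -1.2, -1.5, -4.7
Set numerator = 0: 3*s + 1.2 = 0 → Zeros: -0.4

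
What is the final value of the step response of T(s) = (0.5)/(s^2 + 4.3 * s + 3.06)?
FVT: lim_{t→∞} y(t) = lim_{s→0} s*Y(s) where Y(s) = T(s)/s.
= lim_{s→0} T(s) = T(0) = num(0)/den(0) = 0.5/3.06 = 0.1634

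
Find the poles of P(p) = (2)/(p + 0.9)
Set denominator = 0: p + 0.9 = 0 → Poles: -0.9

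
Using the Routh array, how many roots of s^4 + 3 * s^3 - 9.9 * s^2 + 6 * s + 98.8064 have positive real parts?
Routh array:
s^4: [1, -9.9, 98.8064]; s^3: [3, 6]; s^2: [-11.9, 98.8064]; s^1: [30.9092]; s^0: [98.8064]
First column: [1, 3, -11.9, 30.9092, 98.8064]. Sign changes = RHP roots = 2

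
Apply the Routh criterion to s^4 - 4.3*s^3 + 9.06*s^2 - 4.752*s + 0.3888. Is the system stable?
Routh array:
s^4: [1, 9.06, 0.3888]; s^3: [-4.3, -4.752]; s^2: [7.95488, 0.3888]; s^1: [-4.54183]; s^0: [0.3888]
First column: [1, -4.3, 7.95488, -4.54183, 0.3888]. Sign changes = 4.
No, unstable (4 RHP root(s))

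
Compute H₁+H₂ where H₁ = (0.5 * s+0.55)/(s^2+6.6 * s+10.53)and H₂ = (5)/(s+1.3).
Parallel: H = H₁ + H₂ = (n₁·d₂ + n₂·d₁)/(d₁·d₂).
n₁·d₂ = 0.5*s^2 + 1.2*s + 0.715. n₂·d₁ = 5*s^2 + 33*s + 52.65. Sum = 5.5*s^2 + 34.2*s + 53.365. d₁·d₂ = s^3 + 7.9*s^2 + 19.11*s + 13.689.
H(s) = (5.5*s^2 + 34.2*s + 53.365)/(s^3 + 7.9*s^2 + 19.11*s + 13.689)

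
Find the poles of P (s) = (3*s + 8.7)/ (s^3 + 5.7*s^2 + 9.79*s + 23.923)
Set denominator = 0: s^3 + 5.7*s^2 + 9.79*s + 23.923 = (s + 4.7)(s^2 + s + 5.09) = 0 → Poles: -0.5 + 2.2j, -0.5 - 2.2j, -4.7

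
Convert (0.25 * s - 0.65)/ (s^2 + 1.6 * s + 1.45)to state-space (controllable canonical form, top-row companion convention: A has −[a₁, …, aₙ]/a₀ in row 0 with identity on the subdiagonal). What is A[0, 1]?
Reachable canonical form for den = s^2 + 1.6*s + 1.45: top row of A = -[a₁,a₂,...,aₙ]/a₀, ones on the subdiagonal, zeros elsewhere.
A = [[-1.6, -1.45], [1, 0]].
A[0,1] = -1.45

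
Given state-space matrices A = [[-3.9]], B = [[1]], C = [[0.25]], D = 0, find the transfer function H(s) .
H(s) = C(sI - A)⁻¹B + D.
Characteristic polynomial det(sI - A) = s + 3.9.
Numerator from C·adj(sI-A)·B + D·det(sI-A) = 0.25.
H(s) = (0.25)/(s + 3.9)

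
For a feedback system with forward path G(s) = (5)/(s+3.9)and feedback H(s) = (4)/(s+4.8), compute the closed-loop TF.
Closed-loop T = G/(1+GH).
Numerator: G_num * H_den = 5*s + 24.
Denominator: G_den * H_den + G_num * H_num = (s^2 + 8.7*s + 18.72) + (20) = s^2 + 8.7*s + 38.72.
T(s) = (5*s + 24)/(s^2 + 8.7*s + 38.72)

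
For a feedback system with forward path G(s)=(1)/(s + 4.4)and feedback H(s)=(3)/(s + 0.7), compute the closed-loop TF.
Closed-loop T = G/(1+GH).
Numerator: G_num * H_den = s + 0.7.
Denominator: G_den * H_den + G_num * H_num = (s^2 + 5.1*s + 3.08) + (3) = s^2 + 5.1*s + 6.08.
T(s) = (s + 0.7)/(s^2 + 5.1*s + 6.08)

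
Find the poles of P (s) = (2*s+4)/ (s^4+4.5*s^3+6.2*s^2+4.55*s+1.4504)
Set denominator = 0: s^4 + 4.5*s^3 + 6.2*s^2 + 4.55*s + 1.4504 = (s + 0.7)(s + 2.8)(s^2 + s + 0.74) = 0 → Poles: -0.5 + 0.7j, -0.5 - 0.7j, -0.7, -2.8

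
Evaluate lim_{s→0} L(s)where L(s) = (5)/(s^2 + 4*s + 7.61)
DC gain = L(0) = num(0)/den(0) = 5/7.61 = 0.657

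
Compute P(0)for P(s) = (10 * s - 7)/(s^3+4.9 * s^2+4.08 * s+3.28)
DC gain = P(0) = num(0)/den(0) = -7/3.28 = -2.134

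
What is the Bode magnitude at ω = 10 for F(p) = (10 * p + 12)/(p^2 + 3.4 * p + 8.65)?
Substitute p = j*10: F(j10) = 0.242484 - 1.00444j.
|F(j10)| = sqrt(Re² + Im²) = 1.033.
20*log₁₀(1.033) = 0.28 dB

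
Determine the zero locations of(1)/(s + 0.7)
Numerator is a nonzero constant (1) → Zeros: none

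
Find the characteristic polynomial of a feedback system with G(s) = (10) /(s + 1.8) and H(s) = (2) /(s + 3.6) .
Characteristic poly = G_den * H_den + G_num * H_num = (s^2 + 5.4*s + 6.48) + (20) = s^2 + 5.4*s + 26.48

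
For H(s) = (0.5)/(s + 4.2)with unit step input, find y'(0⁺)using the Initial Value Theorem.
IVT: y'(0⁺) = lim_{s→∞} s²·Y(s) = lim_{s→∞} s·H(s).
deg(num) = 0, deg(den) = 1, relative degree = 1, so s·H(s) → (leading num)/(leading den) = 0.5/1 = 0.5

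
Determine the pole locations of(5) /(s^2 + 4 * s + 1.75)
Set denominator = 0: s^2 + 4*s + 1.75 = (s + 3.5)(s + 0.5) = 0 → Poles: -0.5, -3.5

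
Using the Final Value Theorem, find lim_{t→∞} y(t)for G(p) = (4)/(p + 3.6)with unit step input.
FVT: lim_{t→∞} y(t) = lim_{p→0} p*Y(p) where Y(p) = G(p)/p.
= lim_{p→0} G(p) = G(0) = num(0)/den(0) = 4/3.6 = 1.111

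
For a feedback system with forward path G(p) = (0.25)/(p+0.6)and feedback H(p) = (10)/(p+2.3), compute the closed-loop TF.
Closed-loop T = G/(1+GH).
Numerator: G_num * H_den = 0.25*p + 0.575.
Denominator: G_den * H_den + G_num * H_num = (p^2 + 2.9*p + 1.38) + (2.5) = p^2 + 2.9*p + 3.88.
T(p) = (0.25*p + 0.575)/(p^2 + 2.9*p + 3.88)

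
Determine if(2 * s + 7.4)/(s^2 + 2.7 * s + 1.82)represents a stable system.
Denominator: s^2 + 2.7*s + 1.82 = (s + 1.3)(s + 1.4). Poles: -1.3, -1.4. All Re(p)<0: Yes (stable)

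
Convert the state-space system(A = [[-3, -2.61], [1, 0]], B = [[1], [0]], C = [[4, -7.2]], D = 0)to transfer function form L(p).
L(p) = C(pI - A)⁻¹B + D.
Characteristic polynomial det(pI - A) = p^2 + 3*p + 2.61.
Numerator from C·adj(pI-A)·B + D·det(pI-A) = 4*p - 7.2.
L(p) = (4*p - 7.2)/(p^2 + 3*p + 2.61)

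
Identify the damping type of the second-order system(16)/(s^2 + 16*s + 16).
Standard form: ωn²/(s²+2ζωn·s+ωn²) gives ωn=4, ζ=2.
Overdamped (ζ = 2 > 1)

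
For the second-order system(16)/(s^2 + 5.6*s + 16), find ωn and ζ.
Standard form: ωn²/(s²+2ζωn·s+ωn²).
const=16=ωn² → ωn=4, s coeff=5.6=2ζωn → ζ=0.7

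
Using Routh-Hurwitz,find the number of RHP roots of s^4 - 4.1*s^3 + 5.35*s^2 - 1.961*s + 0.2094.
Routh array:
s^4: [1, 5.35, 0.2094]; s^3: [-4.1, -1.961]; s^2: [4.87171, 0.2094]; s^1: [-1.78477]; s^0: [0.2094]
First column: [1, -4.1, 4.87171, -1.78477, 0.2094]. Sign changes = RHP roots = 4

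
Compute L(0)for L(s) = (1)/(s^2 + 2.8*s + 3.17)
DC gain = L(0) = num(0)/den(0) = 1/3.17 = 0.3155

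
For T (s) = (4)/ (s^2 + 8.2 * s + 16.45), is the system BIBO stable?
Denominator: s^2 + 8.2*s + 16.45 = (s + 3.5)(s + 4.7). Poles: -3.5, -4.7. All Re(p)<0: Yes (stable)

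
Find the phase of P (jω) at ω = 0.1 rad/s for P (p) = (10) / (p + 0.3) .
Substitute p = j*0.1: P(j0.1) = 30 - 10j.
∠P(j0.1) = atan2(Im, Re) = atan2(-10, 30) = -18.43°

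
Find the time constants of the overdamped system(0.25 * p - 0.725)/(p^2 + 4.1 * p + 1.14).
Overdamped: real poles at -0.3, -3.8. τ = -1/pole → τ₁ = 3.333, τ₂ = 0.2632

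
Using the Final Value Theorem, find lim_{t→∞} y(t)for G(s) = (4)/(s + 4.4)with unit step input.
FVT: lim_{t→∞} y(t) = lim_{s→0} s*Y(s) where Y(s) = G(s)/s.
= lim_{s→0} G(s) = G(0) = num(0)/den(0) = 4/4.4 = 0.9091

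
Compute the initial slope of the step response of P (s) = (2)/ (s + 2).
IVT: y'(0⁺) = lim_{s→∞} s²·Y(s) = lim_{s→∞} s·P(s).
deg(num) = 0, deg(den) = 1, relative degree = 1, so s·P(s) → (leading num)/(leading den) = 2/1 = 2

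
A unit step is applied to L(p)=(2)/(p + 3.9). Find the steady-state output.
FVT: lim_{t→∞} y(t) = lim_{p→0} p*Y(p) where Y(p) = L(p)/p.
= lim_{p→0} L(p) = L(0) = num(0)/den(0) = 2/3.9 = 0.5128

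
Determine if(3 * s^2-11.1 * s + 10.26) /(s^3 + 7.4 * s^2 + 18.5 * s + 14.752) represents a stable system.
Denominator: s^3 + 7.4*s^2 + 18.5*s + 14.752 = (s + 1.6)(s^2 + 5.8*s + 9.22). Poles: -1.6, -2.9 + 0.9j, -2.9 - 0.9j. All Re(p)<0: Yes (stable)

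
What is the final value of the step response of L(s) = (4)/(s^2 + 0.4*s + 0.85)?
FVT: lim_{t→∞} y(t) = lim_{s→0} s*Y(s) where Y(s) = L(s)/s.
= lim_{s→0} L(s) = L(0) = num(0)/den(0) = 4/0.85 = 4.706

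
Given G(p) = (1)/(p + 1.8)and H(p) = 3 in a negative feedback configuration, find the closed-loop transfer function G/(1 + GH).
Closed-loop T = G/(1+GH).
Numerator: G_num * H_den = 1.
Denominator: G_den * H_den + G_num * H_num = (p + 1.8) + (3) = p + 4.8.
T(p) = (1)/(p + 4.8)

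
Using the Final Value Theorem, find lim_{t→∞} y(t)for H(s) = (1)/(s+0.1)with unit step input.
FVT: lim_{t→∞} y(t) = lim_{s→0} s*Y(s) where Y(s) = H(s)/s.
= lim_{s→0} H(s) = H(0) = num(0)/den(0) = 1/0.1 = 10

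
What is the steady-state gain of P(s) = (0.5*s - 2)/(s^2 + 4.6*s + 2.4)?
DC gain = P(0) = num(0)/den(0) = -2/2.4 = -0.8333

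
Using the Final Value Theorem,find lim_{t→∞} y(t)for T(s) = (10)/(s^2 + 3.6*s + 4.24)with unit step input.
FVT: lim_{t→∞} y(t) = lim_{s→0} s*Y(s) where Y(s) = T(s)/s.
= lim_{s→0} T(s) = T(0) = num(0)/den(0) = 10/4.24 = 2.358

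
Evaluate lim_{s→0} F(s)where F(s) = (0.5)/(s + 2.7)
DC gain = F(0) = num(0)/den(0) = 0.5/2.7 = 0.1852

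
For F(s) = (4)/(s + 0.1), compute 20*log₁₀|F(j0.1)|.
Substitute s = j*0.1: F(j0.1) = 20 - 20j.
|F(j0.1)| = sqrt(Re² + Im²) = 28.28.
20*log₁₀(28.28) = 29.03 dB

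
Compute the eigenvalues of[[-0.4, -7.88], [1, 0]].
Eigenvalues solve det(λI - A) = 0.
Characteristic polynomial: λ^2 + 0.4*λ + 7.88 = 0.
Roots: -0.2 + 2.8j, -0.2 - 2.8j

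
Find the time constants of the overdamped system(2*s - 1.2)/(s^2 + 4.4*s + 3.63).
Overdamped: real poles at -3.3, -1.1. τ = -1/pole → τ₁ = 0.303, τ₂ = 0.9091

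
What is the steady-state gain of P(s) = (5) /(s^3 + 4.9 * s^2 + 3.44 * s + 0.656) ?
DC gain = P(0) = num(0)/den(0) = 5/0.656 = 7.622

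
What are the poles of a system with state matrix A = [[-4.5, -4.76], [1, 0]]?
Eigenvalues solve det(λI - A) = 0.
Characteristic polynomial: λ^2 + 4.5*λ + 4.76 = 0.
Factor: (λ + 2.8)(λ + 1.7) = 0.
Roots: -1.7, -2.8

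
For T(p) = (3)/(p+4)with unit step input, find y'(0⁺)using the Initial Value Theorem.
IVT: y'(0⁺) = lim_{p→∞} p²·Y(p) = lim_{p→∞} p·T(p).
deg(num) = 0, deg(den) = 1, relative degree = 1, so p·T(p) → (leading num)/(leading den) = 3/1 = 3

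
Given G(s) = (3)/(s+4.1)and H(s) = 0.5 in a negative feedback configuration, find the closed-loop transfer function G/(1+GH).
Closed-loop T = G/(1+GH).
Numerator: G_num * H_den = 3.
Denominator: G_den * H_den + G_num * H_num = (s + 4.1) + (1.5) = s + 5.6.
T(s) = (3)/(s + 5.6)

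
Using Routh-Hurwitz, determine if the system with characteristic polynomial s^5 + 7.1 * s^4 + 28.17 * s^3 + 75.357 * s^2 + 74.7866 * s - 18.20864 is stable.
Routh array:
s^5: [1, 28.17, 74.7866]; s^4: [7.1, 75.357, -18.20864]; s^3: [17.5563, 77.3512]; s^2: [44.0752, -18.20864]; s^1: [84.6042]; s^0: [-18.20864]
First column: [1, 7.1, 17.5563, 44.0752, 84.6042, -18.20864]. Sign changes = 1.
No, unstable (1 RHP root(s))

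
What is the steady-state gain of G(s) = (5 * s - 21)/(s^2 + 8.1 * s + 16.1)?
DC gain = G(0) = num(0)/den(0) = -21/16.1 = -1.304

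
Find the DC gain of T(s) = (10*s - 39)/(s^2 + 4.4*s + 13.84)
DC gain = T(0) = num(0)/den(0) = -39/13.84 = -2.818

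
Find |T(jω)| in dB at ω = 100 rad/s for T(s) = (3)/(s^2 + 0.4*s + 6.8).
Substitute s = j*100: T(j100) = -0.000300199 - 1.20161e-06j.
|T(j100)| = sqrt(Re² + Im²) = 0.0003002.
20*log₁₀(0.0003002) = -70.45 dB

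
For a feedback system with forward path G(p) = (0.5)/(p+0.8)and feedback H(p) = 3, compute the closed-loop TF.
Closed-loop T = G/(1+GH).
Numerator: G_num * H_den = 0.5.
Denominator: G_den * H_den + G_num * H_num = (p + 0.8) + (1.5) = p + 2.3.
T(p) = (0.5)/(p + 2.3)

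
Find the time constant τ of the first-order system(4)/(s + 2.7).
First-order system: τ = -1/pole. Pole = -2.7. τ = -1/(-2.7) = 0.3704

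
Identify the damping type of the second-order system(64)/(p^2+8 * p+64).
Standard form: ωn²/(p²+2ζωn·p+ωn²) gives ωn=8, ζ=0.5.
Underdamped (ζ = 0.5 < 1)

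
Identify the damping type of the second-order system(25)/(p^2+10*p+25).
Standard form: ωn²/(p²+2ζωn·p+ωn²) gives ωn=5, ζ=1.
Critically damped (ζ = 1)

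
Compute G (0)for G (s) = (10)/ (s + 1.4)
DC gain = G(0) = num(0)/den(0) = 10/1.4 = 7.143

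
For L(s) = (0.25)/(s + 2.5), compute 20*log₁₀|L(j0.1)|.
Substitute s = j*0.1: L(j0.1) = 0.0998403 - 0.00399361j.
|L(j0.1)| = sqrt(Re² + Im²) = 0.09992.
20*log₁₀(0.09992) = -20.01 dB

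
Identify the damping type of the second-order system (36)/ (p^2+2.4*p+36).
Standard form: ωn²/(p²+2ζωn·p+ωn²) gives ωn=6, ζ=0.2.
Underdamped (ζ = 0.2 < 1)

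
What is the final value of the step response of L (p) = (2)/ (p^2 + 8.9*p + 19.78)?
FVT: lim_{t→∞} y(t) = lim_{p→0} p*Y(p) where Y(p) = L(p)/p.
= lim_{p→0} L(p) = L(0) = num(0)/den(0) = 2/19.78 = 0.1011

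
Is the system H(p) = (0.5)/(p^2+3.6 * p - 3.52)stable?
Denominator: p^2 + 3.6*p - 3.52 = (p - 0.8)(p + 4.4). Poles: -4.4, 0.8. All Re(p)<0: No (unstable)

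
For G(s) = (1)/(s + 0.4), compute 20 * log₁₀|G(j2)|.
Substitute s = j*2: G(j2) = 0.0961538 - 0.480769j.
|G(j2)| = sqrt(Re² + Im²) = 0.4903.
20*log₁₀(0.4903) = -6.19 dB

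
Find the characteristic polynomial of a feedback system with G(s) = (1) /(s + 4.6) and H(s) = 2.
Characteristic poly = G_den * H_den + G_num * H_num = (s + 4.6) + (2) = s + 6.6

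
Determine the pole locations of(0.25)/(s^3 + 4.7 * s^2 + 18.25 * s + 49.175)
Set denominator = 0: s^3 + 4.7*s^2 + 18.25*s + 49.175 = (s + 3.5)(s^2 + 1.2*s + 14.05) = 0 → Poles: -0.6 + 3.7j, -0.6 - 3.7j, -3.5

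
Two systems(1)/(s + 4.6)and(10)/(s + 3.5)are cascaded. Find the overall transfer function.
Series: H = H₁ · H₂ = (n₁·n₂)/(d₁·d₂).
Num: n₁·n₂ = 10. Den: d₁·d₂ = s^2 + 8.1*s + 16.1.
H(s) = (10)/(s^2 + 8.1*s + 16.1)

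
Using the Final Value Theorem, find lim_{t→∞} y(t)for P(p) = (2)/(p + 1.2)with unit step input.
FVT: lim_{t→∞} y(t) = lim_{p→0} p*Y(p) where Y(p) = P(p)/p.
= lim_{p→0} P(p) = P(0) = num(0)/den(0) = 2/1.2 = 1.667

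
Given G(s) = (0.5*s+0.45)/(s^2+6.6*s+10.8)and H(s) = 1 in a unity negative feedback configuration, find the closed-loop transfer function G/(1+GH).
Closed-loop T = G/(1+GH).
Numerator: G_num * H_den = 0.5*s + 0.45.
Denominator: G_den * H_den + G_num * H_num = (s^2 + 6.6*s + 10.8) + (0.5*s + 0.45) = s^2 + 7.1*s + 11.25.
T(s) = (0.5*s + 0.45)/(s^2 + 7.1*s + 11.25)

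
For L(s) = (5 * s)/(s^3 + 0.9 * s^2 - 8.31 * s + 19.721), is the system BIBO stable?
Denominator: s^3 + 0.9*s^2 - 8.31*s + 19.721 = (s + 4.1)(s^2 - 3.2*s + 4.81). Poles: -4.1, 1.6 + 1.5j, 1.6 - 1.5j. All Re(p)<0: No (unstable)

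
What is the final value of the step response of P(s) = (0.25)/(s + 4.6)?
FVT: lim_{t→∞} y(t) = lim_{s→0} s*Y(s) where Y(s) = P(s)/s.
= lim_{s→0} P(s) = P(0) = num(0)/den(0) = 0.25/4.6 = 0.05435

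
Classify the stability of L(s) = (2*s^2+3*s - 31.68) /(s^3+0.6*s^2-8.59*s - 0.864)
Denominator: s^3 + 0.6*s^2 - 8.59*s - 0.864 = (s - 2.7)(s + 3.2)(s + 0.1). Poles: -0.1, -3.2, 2.7. Unstable (1 pole(s) in RHP)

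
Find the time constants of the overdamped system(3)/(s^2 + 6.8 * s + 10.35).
Overdamped: real poles at -4.5, -2.3. τ = -1/pole → τ₁ = 0.2222, τ₂ = 0.4348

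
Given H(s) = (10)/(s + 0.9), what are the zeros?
Numerator is a nonzero constant (10) → Zeros: none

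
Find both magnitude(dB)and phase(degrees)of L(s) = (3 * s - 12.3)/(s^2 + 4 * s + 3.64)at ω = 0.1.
Substitute s = j*0.1: L(j0.1) = -3.33878 + 0.450554j.
|L| = 20*log₁₀(sqrt(Re²+Im²)) = 10.55 dB.
∠L = atan2(Im, Re) = 172.31°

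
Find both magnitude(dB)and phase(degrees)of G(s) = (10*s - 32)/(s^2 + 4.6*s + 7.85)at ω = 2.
Substitute s = j*2: G(j2) = 0.611286 + 3.73407j.
|G| = 20*log₁₀(sqrt(Re²+Im²)) = 11.56 dB.
∠G = atan2(Im, Re) = 80.70°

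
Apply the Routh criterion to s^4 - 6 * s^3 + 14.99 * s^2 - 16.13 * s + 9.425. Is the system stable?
Routh array:
s^4: [1, 14.99, 9.425]; s^3: [-6, -16.13]; s^2: [12.3017, 9.425]; s^1: [-11.5331]; s^0: [9.425]
First column: [1, -6, 12.3017, -11.5331, 9.425]. Sign changes = 4.
No, unstable (4 RHP root(s))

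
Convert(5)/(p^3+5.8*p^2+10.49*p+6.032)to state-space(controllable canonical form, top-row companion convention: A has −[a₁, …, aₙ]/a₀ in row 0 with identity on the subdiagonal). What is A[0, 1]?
Reachable canonical form for den = p^3 + 5.8*p^2 + 10.49*p + 6.032: top row of A = -[a₁,a₂,...,aₙ]/a₀, ones on the subdiagonal, zeros elsewhere.
A = [[-5.8, -10.49, -6.032], [1, 0, 0], [0, 1, 0]].
A[0,1] = -10.49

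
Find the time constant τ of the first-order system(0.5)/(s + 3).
First-order system: τ = -1/pole. Pole = -3. τ = -1/(-3) = 0.3333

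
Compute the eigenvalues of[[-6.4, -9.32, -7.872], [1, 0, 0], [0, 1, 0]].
Eigenvalues solve det(λI - A) = 0.
Characteristic polynomial: λ^3 + 6.4*λ^2 + 9.32*λ + 7.872 = 0.
Factor: (λ + 4.8)(λ^2 + 1.6*λ + 1.64) = 0.
Roots: -0.8 + 1j, -0.8 - 1j, -4.8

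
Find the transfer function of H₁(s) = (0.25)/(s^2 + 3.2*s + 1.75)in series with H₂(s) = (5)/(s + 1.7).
Series: H = H₁ · H₂ = (n₁·n₂)/(d₁·d₂).
Num: n₁·n₂ = 1.25. Den: d₁·d₂ = s^3 + 4.9*s^2 + 7.19*s + 2.975.
H(s) = (1.25)/(s^3 + 4.9*s^2 + 7.19*s + 2.975)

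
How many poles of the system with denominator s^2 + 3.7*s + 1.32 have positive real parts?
s^2 + 3.7*s + 1.32 = (s + 0.4)(s + 3.3). Poles: -0.4, -3.3. RHP poles (Re>0): 0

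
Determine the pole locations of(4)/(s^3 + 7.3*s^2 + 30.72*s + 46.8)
Set denominator = 0: s^3 + 7.3*s^2 + 30.72*s + 46.8 = (s + 2.5)(s^2 + 4.8*s + 18.72) = 0 → Poles: -2.4 + 3.6j, -2.4 - 3.6j, -2.5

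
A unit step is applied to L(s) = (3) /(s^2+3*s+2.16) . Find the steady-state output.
FVT: lim_{t→∞} y(t) = lim_{s→0} s*Y(s) where Y(s) = L(s)/s.
= lim_{s→0} L(s) = L(0) = num(0)/den(0) = 3/2.16 = 1.389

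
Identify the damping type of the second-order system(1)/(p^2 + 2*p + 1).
Standard form: ωn²/(p²+2ζωn·p+ωn²) gives ωn=1, ζ=1.
Critically damped (ζ = 1)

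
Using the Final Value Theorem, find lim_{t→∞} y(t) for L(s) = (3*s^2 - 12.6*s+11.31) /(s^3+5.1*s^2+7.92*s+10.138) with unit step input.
FVT: lim_{t→∞} y(t) = lim_{s→0} s*Y(s) where Y(s) = L(s)/s.
= lim_{s→0} L(s) = L(0) = num(0)/den(0) = 11.31/10.138 = 1.116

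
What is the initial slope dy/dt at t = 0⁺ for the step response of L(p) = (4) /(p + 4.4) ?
IVT: y'(0⁺) = lim_{p→∞} p²·Y(p) = lim_{p→∞} p·L(p).
deg(num) = 0, deg(den) = 1, relative degree = 1, so p·L(p) → (leading num)/(leading den) = 4/1 = 4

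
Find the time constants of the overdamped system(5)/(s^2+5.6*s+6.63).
Overdamped: real poles at -1.7, -3.9. τ = -1/pole → τ₁ = 0.5882, τ₂ = 0.2564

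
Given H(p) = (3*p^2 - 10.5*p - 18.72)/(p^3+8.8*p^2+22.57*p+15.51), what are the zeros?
Set numerator = 0: 3*p^2 - 10.5*p - 18.72 = 3*(p + 1.3)(p - 4.8) = 0 → Zeros: -1.3, 4.8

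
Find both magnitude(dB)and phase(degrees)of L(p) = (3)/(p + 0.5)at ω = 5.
Substitute p = j*5: L(j5) = 0.0594059 - 0.594059j.
|L| = 20*log₁₀(sqrt(Re²+Im²)) = -4.48 dB.
∠L = atan2(Im, Re) = -84.29°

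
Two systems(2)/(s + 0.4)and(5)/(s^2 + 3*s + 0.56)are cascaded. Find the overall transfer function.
Series: H = H₁ · H₂ = (n₁·n₂)/(d₁·d₂).
Num: n₁·n₂ = 10. Den: d₁·d₂ = s^3 + 3.4*s^2 + 1.76*s + 0.224.
H(s) = (10)/(s^3 + 3.4*s^2 + 1.76*s + 0.224)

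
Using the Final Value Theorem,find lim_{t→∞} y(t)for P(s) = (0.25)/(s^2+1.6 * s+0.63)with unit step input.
FVT: lim_{t→∞} y(t) = lim_{s→0} s*Y(s) where Y(s) = P(s)/s.
= lim_{s→0} P(s) = P(0) = num(0)/den(0) = 0.25/0.63 = 0.3968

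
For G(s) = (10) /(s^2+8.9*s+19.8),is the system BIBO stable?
Denominator: s^2 + 8.9*s + 19.8 = (s + 4.4)(s + 4.5). Poles: -4.4, -4.5. All Re(p)<0: Yes (stable)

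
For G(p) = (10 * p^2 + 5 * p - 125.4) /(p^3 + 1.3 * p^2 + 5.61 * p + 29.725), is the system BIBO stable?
Denominator: p^3 + 1.3*p^2 + 5.61*p + 29.725 = (p + 2.9)(p^2 - 1.6*p + 10.25). Poles: -2.9, 0.8 + 3.1j, 0.8 - 3.1j. All Re(p)<0: No (unstable)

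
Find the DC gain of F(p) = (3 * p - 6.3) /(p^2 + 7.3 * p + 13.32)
DC gain = F(0) = num(0)/den(0) = -6.3/13.32 = -0.473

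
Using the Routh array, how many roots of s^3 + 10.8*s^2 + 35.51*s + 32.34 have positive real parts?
Routh array:
s^3: [1, 35.51]; s^2: [10.8, 32.34]; s^1: [32.5156]; s^0: [32.34]
First column: [1, 10.8, 32.5156, 32.34]. Sign changes = RHP roots = 0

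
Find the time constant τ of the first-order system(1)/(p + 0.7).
First-order system: τ = -1/pole. Pole = -0.7. τ = -1/(-0.7) = 1.429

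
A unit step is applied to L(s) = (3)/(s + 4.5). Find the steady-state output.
FVT: lim_{t→∞} y(t) = lim_{s→0} s*Y(s) where Y(s) = L(s)/s.
= lim_{s→0} L(s) = L(0) = num(0)/den(0) = 3/4.5 = 0.6667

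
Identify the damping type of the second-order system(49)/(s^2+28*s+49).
Standard form: ωn²/(s²+2ζωn·s+ωn²) gives ωn=7, ζ=2.
Overdamped (ζ = 2 > 1)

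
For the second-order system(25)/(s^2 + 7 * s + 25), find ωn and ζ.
Standard form: ωn²/(s²+2ζωn·s+ωn²).
const=25=ωn² → ωn=5, s coeff=7=2ζωn → ζ=0.7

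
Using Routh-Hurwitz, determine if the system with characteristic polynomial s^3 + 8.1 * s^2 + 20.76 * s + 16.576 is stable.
Routh array:
s^3: [1, 20.76]; s^2: [8.1, 16.576]; s^1: [18.7136]; s^0: [16.576]
First column: [1, 8.1, 18.7136, 16.576]. Sign changes = 0.
Yes, stable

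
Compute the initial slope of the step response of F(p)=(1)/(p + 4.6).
IVT: y'(0⁺) = lim_{p→∞} p²·Y(p) = lim_{p→∞} p·F(p).
deg(num) = 0, deg(den) = 1, relative degree = 1, so p·F(p) → (leading num)/(leading den) = 1/1 = 1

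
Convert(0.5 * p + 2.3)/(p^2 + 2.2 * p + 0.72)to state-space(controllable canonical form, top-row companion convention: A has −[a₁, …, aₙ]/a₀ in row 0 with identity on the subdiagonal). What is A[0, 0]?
Reachable canonical form for den = p^2 + 2.2*p + 0.72: top row of A = -[a₁,a₂,...,aₙ]/a₀, ones on the subdiagonal, zeros elsewhere.
A = [[-2.2, -0.72], [1, 0]].
A[0,0] = -2.2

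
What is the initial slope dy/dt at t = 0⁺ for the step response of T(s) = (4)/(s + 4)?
IVT: y'(0⁺) = lim_{s→∞} s²·Y(s) = lim_{s→∞} s·T(s).
deg(num) = 0, deg(den) = 1, relative degree = 1, so s·T(s) → (leading num)/(leading den) = 4/1 = 4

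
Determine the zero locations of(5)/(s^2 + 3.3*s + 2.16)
Numerator is a nonzero constant (5) → Zeros: none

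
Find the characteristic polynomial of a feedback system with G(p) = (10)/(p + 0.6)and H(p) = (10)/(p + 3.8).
Characteristic poly = G_den * H_den + G_num * H_num = (p^2 + 4.4*p + 2.28) + (100) = p^2 + 4.4*p + 102.28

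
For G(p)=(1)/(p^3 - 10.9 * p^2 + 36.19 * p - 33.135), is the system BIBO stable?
Denominator: p^3 - 10.9*p^2 + 36.19*p - 33.135 = (p - 1.5)(p - 4.7)(p - 4.7). Poles: 1.5, 4.7, 4.7. All Re(p)<0: No (unstable)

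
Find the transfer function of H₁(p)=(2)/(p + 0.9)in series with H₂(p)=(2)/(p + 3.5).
Series: H = H₁ · H₂ = (n₁·n₂)/(d₁·d₂).
Num: n₁·n₂ = 4. Den: d₁·d₂ = p^2 + 4.4*p + 3.15.
H(p) = (4)/(p^2 + 4.4*p + 3.15)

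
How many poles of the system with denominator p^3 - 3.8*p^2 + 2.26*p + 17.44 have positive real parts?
p^3 - 3.8*p^2 + 2.26*p + 17.44 = (p + 1.6)(p^2 - 5.4*p + 10.9). Poles: -1.6, 2.7 + 1.9j, 2.7 - 1.9j. RHP poles (Re>0): 2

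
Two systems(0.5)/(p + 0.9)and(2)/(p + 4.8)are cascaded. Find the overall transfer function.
Series: H = H₁ · H₂ = (n₁·n₂)/(d₁·d₂).
Num: n₁·n₂ = 1. Den: d₁·d₂ = p^2 + 5.7*p + 4.32.
H(p) = (1)/(p^2 + 5.7*p + 4.32)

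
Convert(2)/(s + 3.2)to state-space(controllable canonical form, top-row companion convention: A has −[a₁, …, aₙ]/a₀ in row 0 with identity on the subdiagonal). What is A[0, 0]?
Reachable canonical form for den = s + 3.2: top row of A = -[a₁,a₂,...,aₙ]/a₀, ones on the subdiagonal, zeros elsewhere.
A = [[-3.2]].
A[0,0] = -3.2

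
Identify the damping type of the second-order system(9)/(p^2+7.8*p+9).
Standard form: ωn²/(p²+2ζωn·p+ωn²) gives ωn=3, ζ=1.3.
Overdamped (ζ = 1.3 > 1)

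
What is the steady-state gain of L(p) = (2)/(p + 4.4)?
DC gain = L(0) = num(0)/den(0) = 2/4.4 = 0.4545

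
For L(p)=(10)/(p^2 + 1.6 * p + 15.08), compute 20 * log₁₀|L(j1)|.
Substitute p = j*1: L(j1) = 0.701173 - 0.0796787j.
|L(j1)| = sqrt(Re² + Im²) = 0.7057.
20*log₁₀(0.7057) = -3.03 dB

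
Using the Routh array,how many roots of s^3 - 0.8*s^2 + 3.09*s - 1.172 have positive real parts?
Routh array:
s^3: [1, 3.09]; s^2: [-0.8, -1.172]; s^1: [1.625]; s^0: [-1.172]
First column: [1, -0.8, 1.625, -1.172]. Sign changes = RHP roots = 3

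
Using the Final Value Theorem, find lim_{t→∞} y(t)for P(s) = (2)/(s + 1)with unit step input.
FVT: lim_{t→∞} y(t) = lim_{s→0} s*Y(s) where Y(s) = P(s)/s.
= lim_{s→0} P(s) = P(0) = num(0)/den(0) = 2/1 = 2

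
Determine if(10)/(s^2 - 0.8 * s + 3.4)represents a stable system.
Denominator: s^2 - 0.8*s + 3.4. Poles: 0.4 + 1.8j, 0.4 - 1.8j. All Re(p)<0: No (unstable)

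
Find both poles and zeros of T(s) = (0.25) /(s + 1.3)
Set denominator = 0: s + 1.3 = 0 → Poles: -1.3
Numerator is a nonzero constant (0.25) → Zeros: none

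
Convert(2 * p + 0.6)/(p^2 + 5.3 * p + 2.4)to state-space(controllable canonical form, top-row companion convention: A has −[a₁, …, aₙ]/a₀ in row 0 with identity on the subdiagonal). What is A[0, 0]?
Reachable canonical form for den = p^2 + 5.3*p + 2.4: top row of A = -[a₁,a₂,...,aₙ]/a₀, ones on the subdiagonal, zeros elsewhere.
A = [[-5.3, -2.4], [1, 0]].
A[0,0] = -5.3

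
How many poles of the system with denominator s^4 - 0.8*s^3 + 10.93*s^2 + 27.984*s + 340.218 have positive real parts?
s^4 - 0.8*s^3 + 10.93*s^2 + 27.984*s + 340.218 = (s^2 - 5.6*s + 23.05)(s^2 + 4.8*s + 14.76). Poles: -2.4 + 3j, -2.4 - 3j, 2.8 + 3.9j, 2.8 - 3.9j. RHP poles (Re>0): 2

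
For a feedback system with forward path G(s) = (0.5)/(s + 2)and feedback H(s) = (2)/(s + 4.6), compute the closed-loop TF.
Closed-loop T = G/(1+GH).
Numerator: G_num * H_den = 0.5*s + 2.3.
Denominator: G_den * H_den + G_num * H_num = (s^2 + 6.6*s + 9.2) + (1) = s^2 + 6.6*s + 10.2.
T(s) = (0.5*s + 2.3)/(s^2 + 6.6*s + 10.2)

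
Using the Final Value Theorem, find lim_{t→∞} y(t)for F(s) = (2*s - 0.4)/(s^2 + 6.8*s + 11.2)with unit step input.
FVT: lim_{t→∞} y(t) = lim_{s→0} s*Y(s) where Y(s) = F(s)/s.
= lim_{s→0} F(s) = F(0) = num(0)/den(0) = -0.4/11.2 = -0.03571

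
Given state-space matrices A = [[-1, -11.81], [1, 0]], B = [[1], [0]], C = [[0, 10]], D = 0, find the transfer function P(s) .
P(s) = C(sI - A)⁻¹B + D.
Characteristic polynomial det(sI - A) = s^2 + s + 11.81.
Numerator from C·adj(sI-A)·B + D·det(sI-A) = 10.
P(s) = (10)/(s^2 + s + 11.81)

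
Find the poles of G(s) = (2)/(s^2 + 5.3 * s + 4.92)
Set denominator = 0: s^2 + 5.3*s + 4.92 = (s + 4.1)(s + 1.2) = 0 → Poles: -1.2, -4.1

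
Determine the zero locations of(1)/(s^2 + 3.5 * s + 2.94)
Numerator is a nonzero constant (1) → Zeros: none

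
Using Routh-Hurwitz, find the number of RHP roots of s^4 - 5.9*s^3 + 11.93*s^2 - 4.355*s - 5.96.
Routh array:
s^4: [1, 11.93, -5.96]; s^3: [-5.9, -4.355]; s^2: [11.1919, -5.96]; s^1: [-7.49693]; s^0: [-5.96]
First column: [1, -5.9, 11.1919, -7.49693, -5.96]. Sign changes = RHP roots = 3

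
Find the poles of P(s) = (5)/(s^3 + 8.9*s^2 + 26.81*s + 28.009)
Set denominator = 0: s^3 + 8.9*s^2 + 26.81*s + 28.009 = (s + 3.7)(s^2 + 5.2*s + 7.57) = 0 → Poles: -2.6 + 0.9j, -2.6 - 0.9j, -3.7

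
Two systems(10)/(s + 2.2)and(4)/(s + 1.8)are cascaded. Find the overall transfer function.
Series: H = H₁ · H₂ = (n₁·n₂)/(d₁·d₂).
Num: n₁·n₂ = 40. Den: d₁·d₂ = s^2 + 4*s + 3.96.
H(s) = (40)/(s^2 + 4*s + 3.96)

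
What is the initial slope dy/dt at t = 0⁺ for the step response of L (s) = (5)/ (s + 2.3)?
IVT: y'(0⁺) = lim_{s→∞} s²·Y(s) = lim_{s→∞} s·L(s).
deg(num) = 0, deg(den) = 1, relative degree = 1, so s·L(s) → (leading num)/(leading den) = 5/1 = 5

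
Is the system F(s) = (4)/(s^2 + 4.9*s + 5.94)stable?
Denominator: s^2 + 4.9*s + 5.94 = (s + 2.2)(s + 2.7). Poles: -2.2, -2.7. All Re(p)<0: Yes (stable)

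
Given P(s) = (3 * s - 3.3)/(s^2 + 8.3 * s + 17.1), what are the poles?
Set denominator = 0: s^2 + 8.3*s + 17.1 = (s + 4.5)(s + 3.8) = 0 → Poles: -3.8, -4.5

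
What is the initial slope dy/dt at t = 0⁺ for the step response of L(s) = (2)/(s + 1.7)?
IVT: y'(0⁺) = lim_{s→∞} s²·Y(s) = lim_{s→∞} s·L(s).
deg(num) = 0, deg(den) = 1, relative degree = 1, so s·L(s) → (leading num)/(leading den) = 2/1 = 2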